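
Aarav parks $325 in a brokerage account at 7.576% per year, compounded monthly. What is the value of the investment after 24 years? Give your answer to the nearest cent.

$1,990.92

Periodic rate = 7.576%/12 = 0.00631333; periods = 12·24 = 288.
A = 325·(1 + 0.07576/12)^288 ≈ 325·6.125892535 ≈ 1,990.9151.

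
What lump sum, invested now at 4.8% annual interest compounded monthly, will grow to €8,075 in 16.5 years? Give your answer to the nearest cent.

€3,663.26

Periodic rate = 4.8%/12 = 0.004; 198 periods.
P = 8,075/(1 + 0.004)^198 ≈ 8,075/2.204322513 ≈ 3,663.2571.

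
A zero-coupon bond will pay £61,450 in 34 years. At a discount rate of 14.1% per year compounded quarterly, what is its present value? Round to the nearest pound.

£553

Growth factor = (1 + 0.03525)^136 ≈ 111.2122245.
P = 61,450/111.2122245 ≈ 552.5472.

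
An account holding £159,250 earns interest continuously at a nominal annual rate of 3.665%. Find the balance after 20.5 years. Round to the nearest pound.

A = P·e^(rt) = 159,250·e^(0.03665·20.5) = 159,250·e^0.751325.
e^0.751325 ≈ 2.11980690078, so A ≈ 337,579.2489.

£337,579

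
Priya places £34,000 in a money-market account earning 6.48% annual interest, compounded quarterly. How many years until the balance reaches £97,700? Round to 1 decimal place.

We need (1 + 0.0162)^(4t) = 2.8735, so 4t = ln 2.8735 / ln 1.0162 ≈ 65.6832.
t ≈ 65.6832/4 = 16.4208 years.

16.4 years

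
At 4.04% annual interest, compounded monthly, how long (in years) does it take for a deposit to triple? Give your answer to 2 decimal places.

(1 + 0.00336667)^(12t) = 3.
12t = ln 3 / ln(1 + 0.00336667) ≈ 1.0986/0.00336101 ≈ 326.8695.
t ≈ 27.2391.

27.24 years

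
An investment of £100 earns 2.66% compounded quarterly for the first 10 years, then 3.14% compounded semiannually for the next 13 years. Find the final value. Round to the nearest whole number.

£195

Phase 1: 100·(1 + 0.00665)^40 ≈ 130.3587.
Phase 2: 130.3587·(1 + 0.0157)^26 ≈ 195.4527.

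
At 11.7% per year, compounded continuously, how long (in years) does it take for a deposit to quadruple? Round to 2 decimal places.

e^(0.117t) = 4, so 0.117t = ln 4 ≈ 1.3863.
t ≈ 1.3863/0.117 ≈ 11.8487.

11.85 years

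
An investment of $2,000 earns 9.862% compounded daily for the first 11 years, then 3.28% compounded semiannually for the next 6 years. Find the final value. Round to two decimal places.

Phase 1: 2,000·(1 + 0.09862/365)^4015 ≈ 5,916.9473.
Phase 2: 5,916.9473·(1 + 0.0164)^12 ≈ 7,192.3957.

$7,192.40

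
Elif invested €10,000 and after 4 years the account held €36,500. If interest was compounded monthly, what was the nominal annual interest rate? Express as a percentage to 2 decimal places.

32.81%

The 48-period growth factor is 36,500/10,000 = 3.65.
r/12 = 3.65^(1/48) − 1 ≈ 0.0273406, so r ≈ 12·0.0273406 = 32.80867%.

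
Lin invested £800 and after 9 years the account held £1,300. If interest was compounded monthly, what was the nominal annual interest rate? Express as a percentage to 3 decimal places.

(1 + r/12)^108 = 1,300/800 = 1.625.
1 + r/12 = 1.625^(1/108) ≈ 1.004506, so r/12 ≈ 0.00450556.
r ≈ 12·0.00450556 = 5.40667%.

5.407%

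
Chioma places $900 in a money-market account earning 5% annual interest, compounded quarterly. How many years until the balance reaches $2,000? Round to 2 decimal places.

16.07 years

(1 + 0.0125)^(4t) = 2,000/900 = 2.2222.
4t·ln(1 + 0.0125) = ln(2.2222); 4t = 0.79851/0.0124225 ≈ 64.2790.
t ≈ 16.0698 years.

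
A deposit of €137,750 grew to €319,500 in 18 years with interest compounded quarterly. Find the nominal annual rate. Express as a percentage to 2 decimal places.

4.70%

The 72-period growth factor is 319,500/137,750 = 2.31942.
r/4 = 2.31942^(1/72) − 1 ≈ 0.0117535, so r ≈ 4·0.0117535 = 4.70140%.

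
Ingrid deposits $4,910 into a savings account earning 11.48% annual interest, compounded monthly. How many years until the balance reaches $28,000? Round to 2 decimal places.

15.24 years

We need (1 + 0.00956667)^(12t) = 5.7026, so 12t = ln 5.7026 / ln 1.009567 ≈ 182.8479.
t ≈ 182.8479/12 = 15.2373 years.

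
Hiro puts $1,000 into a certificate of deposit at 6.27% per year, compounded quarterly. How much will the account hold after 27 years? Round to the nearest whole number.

$5,364

Periodic rate = 6.27%/4 = 0.015675; periods = 4·27 = 108.
A = 1,000·(1 + 0.015675)^108 ≈ 1,000·5.364316339 ≈ 5,364.3163.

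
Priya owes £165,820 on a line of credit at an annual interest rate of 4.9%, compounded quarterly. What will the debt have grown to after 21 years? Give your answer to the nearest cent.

Periodic rate = 4.9%/4 = 0.01225; periods = 4·21 = 84.
A = 165,820·(1 + 0.01225)^84 ≈ 165,820·2.78082703519 ≈ 461,116.7390.

£461,116.74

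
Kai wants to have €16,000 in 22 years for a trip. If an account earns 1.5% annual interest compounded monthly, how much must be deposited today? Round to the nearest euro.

€11,505

Growth factor = (1 + 0.00125)^264 ≈ 1.3906815097.
P = 16,000/1.3906815097 ≈ 11,505.1505.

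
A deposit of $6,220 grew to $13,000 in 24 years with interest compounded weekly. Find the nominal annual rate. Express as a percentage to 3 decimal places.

3.072%

The 1248-period growth factor is 13,000/6,220 = 2.09003.
r/52 = 2.09003^(1/1248) − 1 ≈ 0.000590863, so r ≈ 52·0.000590863 = 3.07249%.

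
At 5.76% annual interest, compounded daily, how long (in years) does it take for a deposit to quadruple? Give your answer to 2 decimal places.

(1 + 0.000157808)^(365t) = 4.
365t = ln 4 / ln(1 + 0.000157808) ≈ 1.3863/0.000157796 ≈ 8785.3709.
t ≈ 24.0695.

24.07 years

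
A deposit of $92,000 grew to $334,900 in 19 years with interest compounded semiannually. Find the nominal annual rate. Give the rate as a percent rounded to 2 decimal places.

6.92%

(1 + r/2)^38 = 334,900/92,000 = 3.64022.
1 + r/2 = 3.64022^(1/38) ≈ 1.034586, so r/2 ≈ 0.0345858.
r ≈ 2·0.0345858 = 6.91716%.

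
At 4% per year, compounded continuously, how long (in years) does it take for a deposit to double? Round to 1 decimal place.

e^(0.04t) = 2, so 0.04t = ln 2 ≈ 0.69315.
t ≈ 0.69315/0.04 ≈ 17.3287.

17.3 years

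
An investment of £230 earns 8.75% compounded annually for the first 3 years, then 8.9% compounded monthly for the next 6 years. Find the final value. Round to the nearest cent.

£503.59

After 3 years at 8.75%: 230 × 1.28613867 ≈ 295.8119.
Then 6 years at 8.9%: 295.8119 × 1.70238377 ≈ 503.5854.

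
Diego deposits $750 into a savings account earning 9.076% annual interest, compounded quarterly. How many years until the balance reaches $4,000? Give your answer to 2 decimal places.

(1 + 0.02269)^(4t) = 4,000/750 = 5.3333.
4t·ln(1 + 0.02269) = ln(5.3333); 4t = 1.674/0.0224364 ≈ 74.6098.
t ≈ 18.6525 years.

18.65 years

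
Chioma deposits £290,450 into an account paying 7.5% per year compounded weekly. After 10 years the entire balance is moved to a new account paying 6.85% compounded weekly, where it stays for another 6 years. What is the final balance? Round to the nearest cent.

£926,691.42

Phase 1: 290,450·(1 + 0.075/52)^520 ≈ 614,550.4953.
Phase 2: 614,550.4953·(1 + 0.0685/52)^312 ≈ 926,691.4195.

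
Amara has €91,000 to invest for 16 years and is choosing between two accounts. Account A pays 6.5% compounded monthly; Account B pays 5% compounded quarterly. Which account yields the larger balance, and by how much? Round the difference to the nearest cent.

Account A growth factor: (1 + 0.065/12)^192 ≈ 2.82128784545; balance ≈ 256,737.1939.
Account B growth factor: (1 + 0.0125)^64 ≈ 2.21453241061; balance ≈ 201,522.4494.
Account A is larger by 55,214.7446.

Account A, by €55,214.74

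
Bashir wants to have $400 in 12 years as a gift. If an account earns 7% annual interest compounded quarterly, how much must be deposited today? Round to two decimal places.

Periodic rate = 7%/4 = 0.0175; 48 periods.
P = 400/(1 + 0.0175)^48 ≈ 400/2.29959872 ≈ 173.9434.

$173.94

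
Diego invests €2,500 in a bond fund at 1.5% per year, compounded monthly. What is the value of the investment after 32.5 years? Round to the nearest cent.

€4,069.36

Growth factor = (1 + 0.00125)^390 ≈ 1.62774491.
A ≈ 2,500 × 1.62774491 ≈ 4,069.3623.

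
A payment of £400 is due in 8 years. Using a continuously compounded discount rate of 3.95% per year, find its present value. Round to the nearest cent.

P = A·e^(−rt) = 400·e^(−0.316).
e^(−0.316) ≈ 0.72905945, so P ≈ 291.6238.

£291.62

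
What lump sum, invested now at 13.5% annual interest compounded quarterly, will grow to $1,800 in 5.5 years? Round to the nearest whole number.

Periodic rate = 13.5%/4 = 0.03375; 22 periods.
P = 1,800/(1 + 0.03375)^22 ≈ 1,800/2.07558965 ≈ 867.2234.

$867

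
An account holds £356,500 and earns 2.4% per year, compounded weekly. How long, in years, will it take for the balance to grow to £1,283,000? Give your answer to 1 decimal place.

We need (1 + 0.000461538)^(52t) = 3.5989, so 52t = ln 3.5989 / ln 1.000462 ≈ 2775.3215.
t ≈ 2775.3215/52 = 53.3716 years.

53.4 years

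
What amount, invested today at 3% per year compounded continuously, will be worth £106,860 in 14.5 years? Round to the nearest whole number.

£69,167

P = A·e^(−rt) = 106,860·e^(−0.435).
e^(−0.435) ≈ 0.647264667078, so P ≈ 69,166.7023.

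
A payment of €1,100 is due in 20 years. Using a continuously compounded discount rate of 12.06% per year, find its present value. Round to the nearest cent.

P = A·e^(−rt) = 1,100·e^(−2.412).
e^(−2.412) ≈ 0.08963584349, so P ≈ 98.5994.

€98.60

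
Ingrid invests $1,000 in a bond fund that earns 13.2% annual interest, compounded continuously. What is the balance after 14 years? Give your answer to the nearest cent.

$6,347.11

A = P·e^(rt) = 1,000·e^(0.132·14) = 1,000·e^1.848.
e^1.848 ≈ 6.347112595, so A ≈ 6,347.1126.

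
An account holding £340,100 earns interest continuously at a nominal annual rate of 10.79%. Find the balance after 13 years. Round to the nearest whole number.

A = P·e^(rt) = 340,100·e^(0.1079·13) = 340,100·e^1.4027.
e^1.4027 ≈ 4.066163801271, so A ≈ 1,382,902.3088.

£1,382,902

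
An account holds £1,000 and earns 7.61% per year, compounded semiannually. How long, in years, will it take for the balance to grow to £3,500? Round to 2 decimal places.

16.77 years

(1 + 0.03805)^(2t) = 3,500/1,000 = 3.5.
2t·ln(1 + 0.03805) = ln(3.5); 2t = 1.2528/0.037344 ≈ 33.5466.
t ≈ 16.7733 years.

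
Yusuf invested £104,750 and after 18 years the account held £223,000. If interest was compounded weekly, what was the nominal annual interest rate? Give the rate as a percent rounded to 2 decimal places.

4.20%

(1 + r/52)^936 = 223,000/104,750 = 2.12888.
1 + r/52 = 2.12888^(1/936) ≈ 1.000808, so r/52 ≈ 0.000807586.
r ≈ 52·0.000807586 = 4.19945%.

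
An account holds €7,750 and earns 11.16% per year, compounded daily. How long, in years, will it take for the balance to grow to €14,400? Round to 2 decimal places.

We need (1 + 0.000305753)^(365t) = 1.8581, so 365t = ln 1.8581 / ln 1.000306 ≈ 2026.5679.
t ≈ 2026.5679/365 = 5.5522 years.

5.55 years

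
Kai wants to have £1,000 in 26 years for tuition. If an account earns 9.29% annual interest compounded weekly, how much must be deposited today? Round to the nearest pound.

£90

Periodic rate = 9.29%/52 = 0.00178654; 1352 periods.
P = 1,000/(1 + 0.0929/52)^1352 ≈ 1,000/11.1701491 ≈ 89.5243.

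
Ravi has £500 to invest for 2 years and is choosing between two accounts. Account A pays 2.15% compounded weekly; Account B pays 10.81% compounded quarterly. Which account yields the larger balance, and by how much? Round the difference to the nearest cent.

Account A growth factor: (1 + 0.0215/52)^104 ≈ 1.04392862; balance ≈ 521.9643.
Account B growth factor: (1 + 0.027025)^8 ≈ 1.23779329; balance ≈ 618.8966.
Account B is larger by 96.9323.

Account B, by £96.93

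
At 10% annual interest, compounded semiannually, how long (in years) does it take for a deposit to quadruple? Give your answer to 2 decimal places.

(1 + 0.05)^(2t) = 4.
2t = ln 4 / ln(1 + 0.05) ≈ 1.3863/0.0487902 ≈ 28.4134.
t ≈ 14.2067.

14.21 years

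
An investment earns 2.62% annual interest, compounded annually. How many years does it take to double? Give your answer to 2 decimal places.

26.80 years

(1 + 0.0262)^t = 2.
t = ln 2 / ln(1 + 0.0262) ≈ 0.69315/0.0258627 ≈ 26.8011.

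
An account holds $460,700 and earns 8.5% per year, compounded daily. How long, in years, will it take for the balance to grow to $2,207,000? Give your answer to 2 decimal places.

We need (1 + 0.000232877)^(365t) = 4.7905, so 365t = ln 4.7905 / ln 1.000233 ≈ 6728.1298.
t ≈ 6728.1298/365 = 18.4332 years.

18.43 years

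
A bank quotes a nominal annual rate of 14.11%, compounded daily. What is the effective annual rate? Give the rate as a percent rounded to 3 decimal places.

EAR = (1 + 14.11%/365)^365 − 1 = (1 + 0.000386575)^365 − 1.
(1 + 0.000386575)^365 ≈ 1.151508, so EAR ≈ 15.15084%.

15.151%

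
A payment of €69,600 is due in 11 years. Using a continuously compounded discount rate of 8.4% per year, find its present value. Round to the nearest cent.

P = A·e^(−rt) = 69,600·e^(−0.924).
e^(−0.924) ≈ 0.39692814883, so P ≈ 27,626.1992.

€27,626.20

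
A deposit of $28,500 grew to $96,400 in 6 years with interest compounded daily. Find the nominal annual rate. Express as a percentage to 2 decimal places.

20.32%

(1 + r/365)^2190 = 96,400/28,500 = 3.38246.
1 + r/365 = 3.38246^(1/2190) ≈ 1.000557, so r/365 ≈ 0.000556594.
r ≈ 365·0.000556594 = 20.31569%.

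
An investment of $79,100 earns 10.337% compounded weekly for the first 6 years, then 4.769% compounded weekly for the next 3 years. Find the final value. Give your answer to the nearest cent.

$169,579.47

Phase 1: 79,100·(1 + 0.10337/52)^312 ≈ 146,983.0432.
Phase 2: 146,983.0432·(1 + 0.04769/52)^156 ≈ 169,579.4692.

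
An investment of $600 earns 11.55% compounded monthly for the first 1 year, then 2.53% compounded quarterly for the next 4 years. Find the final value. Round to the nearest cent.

Phase 1: 600·(1 + 0.009625)^12 ≈ 673.0889.
Phase 2: 673.0889·(1 + 0.006325)^16 ≈ 744.5341.

$744.53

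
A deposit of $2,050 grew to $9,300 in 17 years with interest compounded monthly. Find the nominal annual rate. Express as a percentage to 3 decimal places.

(1 + r/12)^204 = 9,300/2,050 = 4.53659.
1 + r/12 = 4.53659^(1/204) ≈ 1.00744, so r/12 ≈ 0.00744016.
r ≈ 12·0.00744016 = 8.92819%.

8.928%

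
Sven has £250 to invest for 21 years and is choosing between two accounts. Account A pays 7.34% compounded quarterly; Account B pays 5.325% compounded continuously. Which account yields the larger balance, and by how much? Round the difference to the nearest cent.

A: (1 + 0.01835)^84 ≈ 4.606315591, so 250 × 4.606315591 ≈ 1,151.5789.
B: e^(0.05325·21) = e^1.11825 ≈ 3.0594954, so 250 × 3.0594954 ≈ 764.8738.
Difference ≈ 386.7050 in favor of A.

Account A, by £386.71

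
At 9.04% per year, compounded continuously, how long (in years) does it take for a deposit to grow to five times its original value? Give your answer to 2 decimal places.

e^(0.0904t) = 5, so 0.0904t = ln 5 ≈ 1.6094.
t ≈ 1.6094/0.0904 ≈ 17.8035.

17.80 years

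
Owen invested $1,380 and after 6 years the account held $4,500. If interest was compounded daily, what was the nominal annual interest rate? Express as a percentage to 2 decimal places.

19.71%

(1 + r/365)^2190 = 4,500/1,380 = 3.26087.
1 + r/365 = 3.26087^(1/2190) ≈ 1.00054, so r/365 ≈ 0.000539869.
r ≈ 365·0.000539869 = 19.70522%.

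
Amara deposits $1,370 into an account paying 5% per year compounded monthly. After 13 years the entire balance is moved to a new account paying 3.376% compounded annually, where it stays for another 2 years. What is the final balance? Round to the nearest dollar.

$2,801

After 13 years at 5%: 1,370 × 1.912955796 ≈ 2,620.7494.
Then 2 years at 3.376%: 2,620.7494 × 1.068659738 ≈ 2,800.6894.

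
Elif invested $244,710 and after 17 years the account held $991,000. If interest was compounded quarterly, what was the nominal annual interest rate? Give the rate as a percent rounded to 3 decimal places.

8.312%

The 68-period growth factor is 991,000/244,710 = 4.04969.
r/4 = 4.04969^(1/68) − 1 ≈ 0.0207812, so r ≈ 4·0.0207812 = 8.31249%.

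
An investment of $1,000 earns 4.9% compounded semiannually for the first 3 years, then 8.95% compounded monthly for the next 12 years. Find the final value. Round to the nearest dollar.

$3,371

After 3 years at 4.9%: 1,000 × 1.15630333 ≈ 1,156.3033.
Then 12 years at 8.95%: 1,156.3033 × 2.915422294 ≈ 3,371.1125.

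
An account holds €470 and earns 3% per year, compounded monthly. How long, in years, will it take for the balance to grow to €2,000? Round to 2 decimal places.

We need (1 + 0.0025)^(12t) = 4.2553, so 12t = ln 4.2553 / ln 1.0025 ≈ 579.9917.
t ≈ 579.9917/12 = 48.3326 years.

48.33 years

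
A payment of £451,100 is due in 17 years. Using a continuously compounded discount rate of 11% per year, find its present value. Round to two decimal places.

£69,525.18

P = A·e^(−rt) = 451,100·e^(−1.87).
e^(−1.87) ≈ 0.154123661815, so P ≈ 69,525.1838.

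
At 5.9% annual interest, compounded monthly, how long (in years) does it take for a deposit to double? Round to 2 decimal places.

11.78 years

(1 + 0.00491667)^(12t) = 2.
12t = ln 2 / ln(1 + 0.00491667) ≈ 0.69315/0.00490462 ≈ 141.3254.
t ≈ 11.7771.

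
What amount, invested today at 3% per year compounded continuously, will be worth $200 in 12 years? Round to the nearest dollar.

$140

P = A·e^(−rt) = 200·e^(−0.36).
e^(−0.36) ≈ 0.697676326, so P ≈ 139.5353.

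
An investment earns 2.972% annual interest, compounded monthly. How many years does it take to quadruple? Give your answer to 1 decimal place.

46.7 years

(1 + 0.00247667)^(12t) = 4.
12t = ln 4 / ln(1 + 0.00247667) ≈ 1.3863/0.0024736 ≈ 560.4349.
t ≈ 46.7029.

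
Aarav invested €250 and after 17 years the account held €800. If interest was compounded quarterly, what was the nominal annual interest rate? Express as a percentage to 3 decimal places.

6.901%

(1 + r/4)^68 = 800/250 = 3.2.
1 + r/4 = 3.2^(1/68) ≈ 1.017252, so r/4 ≈ 0.0172523.
r ≈ 4·0.0172523 = 6.90092%.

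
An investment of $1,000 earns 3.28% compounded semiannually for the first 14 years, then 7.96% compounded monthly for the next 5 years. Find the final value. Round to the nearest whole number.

After 14 years at 3.28%: 1,000 × 1.576922604 ≈ 1,576.9226.
Then 5 years at 7.96%: 1,576.9226 × 1.486888639 ≈ 2,344.7083.

$2,345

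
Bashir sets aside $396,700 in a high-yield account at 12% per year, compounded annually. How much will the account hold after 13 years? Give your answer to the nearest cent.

Growth factor = (1 + 0.12)^13 ≈ 4.363493111653.
A ≈ 396,700 × 4.363493111653 ≈ 1,730,997.7174.

$1,730,997.72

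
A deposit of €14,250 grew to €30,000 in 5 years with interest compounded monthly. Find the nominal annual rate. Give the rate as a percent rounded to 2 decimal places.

(1 + r/12)^60 = 30,000/14,250 = 2.10526.
1 + r/12 = 2.10526^(1/60) ≈ 1.012485, so r/12 ≈ 0.0124846.
r ≈ 12·0.0124846 = 14.98156%.

14.98%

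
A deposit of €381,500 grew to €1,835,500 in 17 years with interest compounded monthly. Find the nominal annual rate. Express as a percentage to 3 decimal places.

9.277%

(1 + r/12)^204 = 1,835,500/381,500 = 4.81127.
1 + r/12 = 4.81127^(1/204) ≈ 1.007731, so r/12 ≈ 0.00773052.
r ≈ 12·0.00773052 = 9.27662%.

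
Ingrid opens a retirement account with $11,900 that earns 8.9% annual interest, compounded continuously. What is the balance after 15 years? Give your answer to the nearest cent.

A = P·e^(rt) = 11,900·e^(0.089·15) = 11,900·e^1.335.
e^1.335 ≈ 3.7999959464, so A ≈ 45,219.9518.

$45,219.95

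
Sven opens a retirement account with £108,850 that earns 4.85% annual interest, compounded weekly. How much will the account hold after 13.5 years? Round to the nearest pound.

Periodic rate = 4.85%/52 = 0.000932692; periods = 52·13.5 = 702.
A = 108,850·(1 + 0.0485/52)^702 ≈ 108,850·1.9240740703 ≈ 209,435.4626.

£209,435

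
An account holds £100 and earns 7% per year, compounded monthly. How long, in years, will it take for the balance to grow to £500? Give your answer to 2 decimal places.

23.06 years

We need (1 + 0.00583333)^(12t) = 5, so 12t = ln 5 / ln 1.005833 ≈ 276.7076.
t ≈ 276.7076/12 = 23.0590 years.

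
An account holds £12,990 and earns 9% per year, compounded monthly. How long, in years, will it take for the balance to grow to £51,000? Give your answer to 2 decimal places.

(1 + 0.0075)^(12t) = 51,000/12,990 = 3.9261.
12t·ln(1 + 0.0075) = ln(3.9261); 12t = 1.3676/0.00747201 ≈ 183.0357.
t ≈ 15.2530 years.

15.25 years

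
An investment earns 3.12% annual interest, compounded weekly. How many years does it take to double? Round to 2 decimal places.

(1 + 0.0006)^(52t) = 2.
52t = ln 2 / ln(1 + 0.0006) ≈ 0.69315/0.00059982 ≈ 1155.5918.
t ≈ 22.2229.

22.22 years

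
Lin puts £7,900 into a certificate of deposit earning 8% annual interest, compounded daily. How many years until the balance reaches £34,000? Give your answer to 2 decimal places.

We need (1 + 0.000219178)^(365t) = 4.3038, so 365t = ln 4.3038 / ln 1.000219 ≈ 6659.6883.
t ≈ 6659.6883/365 = 18.2457 years.

18.25 years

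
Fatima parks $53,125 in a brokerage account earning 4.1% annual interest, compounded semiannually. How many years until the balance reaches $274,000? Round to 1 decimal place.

40.4 years

We need (1 + 0.0205)^(2t) = 5.1576, so 2t = ln 5.1576 / ln 1.0205 ≈ 80.8409.
t ≈ 80.8409/2 = 40.4205 years.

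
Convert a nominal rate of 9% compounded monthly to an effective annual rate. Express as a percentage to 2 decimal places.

One year is 12 periods at 0.0075 each: (1 + 0.0075)^12 ≈ 1.093807.
EAR = 1.093807 − 1 ≈ 9.38069%.

9.38%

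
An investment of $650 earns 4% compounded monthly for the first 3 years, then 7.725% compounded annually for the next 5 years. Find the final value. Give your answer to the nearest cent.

$1,062.98

Phase 1: 650·(1 + 0.04/12)^36 ≈ 732.7267.
Phase 2: 732.7267·(1 + 0.07725)^5 ≈ 1,062.9787.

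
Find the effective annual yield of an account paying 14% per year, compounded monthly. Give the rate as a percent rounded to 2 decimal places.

One year is 12 periods at 0.0116667 each: (1 + 0.0116667)^12 ≈ 1.149342.
EAR = 1.149342 − 1 ≈ 14.93420%.

14.93%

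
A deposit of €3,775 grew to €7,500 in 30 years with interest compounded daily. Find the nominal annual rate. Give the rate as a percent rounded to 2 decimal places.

2.29%

The 10950-period growth factor is 7,500/3,775 = 1.98675.
r/365 = 1.98675^(1/10950) − 1 ≈ 0.0000626963, so r ≈ 365·0.0000626963 = 2.28841%.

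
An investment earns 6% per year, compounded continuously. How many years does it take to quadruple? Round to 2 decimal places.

23.10 years

e^(0.06t) = 4, so 0.06t = ln 4 ≈ 1.3863.
t ≈ 1.3863/0.06 ≈ 23.1049.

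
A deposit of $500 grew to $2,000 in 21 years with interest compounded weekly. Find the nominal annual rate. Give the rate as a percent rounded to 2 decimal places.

6.61%

(1 + r/52)^1092 = 2,000/500 = 4.
1 + r/52 = 4^(1/1092) ≈ 1.00127, so r/52 ≈ 0.00127031.
r ≈ 52·0.00127031 = 6.60559%.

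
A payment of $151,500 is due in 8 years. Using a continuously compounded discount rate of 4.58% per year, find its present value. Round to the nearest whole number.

$105,024

P = A·e^(−rt) = 151,500·e^(−0.3664).
e^(−0.3664) ≈ 0.693225455562, so P ≈ 105,023.6565.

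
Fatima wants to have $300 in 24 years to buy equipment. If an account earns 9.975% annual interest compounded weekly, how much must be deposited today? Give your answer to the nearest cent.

Periodic rate = 9.975%/52 = 0.00191827; 1248 periods.
P = 300/(1 + 0.09975/52)^1248 ≈ 300/10.9321366 ≈ 27.4420.

$27.44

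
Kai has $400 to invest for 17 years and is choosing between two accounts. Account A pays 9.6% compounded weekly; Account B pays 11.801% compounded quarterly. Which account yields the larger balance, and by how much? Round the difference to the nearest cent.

Account A growth factor: (1 + 0.096/52)^884 ≈ 5.106403753; balance ≈ 2,042.5615.
Account B growth factor: (1 + 0.0295025)^68 ≈ 7.222101359; balance ≈ 2,888.8405.
Account B is larger by 846.2790.

Account B, by $846.28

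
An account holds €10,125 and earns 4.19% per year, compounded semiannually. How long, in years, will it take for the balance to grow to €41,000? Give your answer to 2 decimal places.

(1 + 0.02095)^(2t) = 41,000/10,125 = 4.0494.
2t·ln(1 + 0.02095) = ln(4.0494); 2t = 1.3986/0.0207336 ≈ 67.4541.
t ≈ 33.7271 years.

33.73 years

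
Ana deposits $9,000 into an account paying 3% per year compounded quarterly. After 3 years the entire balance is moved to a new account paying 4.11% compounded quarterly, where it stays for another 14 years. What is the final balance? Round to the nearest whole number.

After 3 years at 3%: 9,000 × 1.0938068977 ≈ 9,844.2621.
Then 14 years at 4.11%: 9,844.2621 × 1.7726293932 ≈ 17,450.2283.

$17,450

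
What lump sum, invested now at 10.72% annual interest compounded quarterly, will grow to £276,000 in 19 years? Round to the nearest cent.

£36,981.43

Growth factor = (1 + 0.0268)^76 ≈ 7.46320480976.
P = 276,000/7.46320480976 ≈ 36,981.4318.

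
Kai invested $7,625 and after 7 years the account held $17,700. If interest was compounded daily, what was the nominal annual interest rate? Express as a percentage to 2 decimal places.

The 2555-period growth factor is 17,700/7,625 = 2.32131.
r/365 = 2.32131^(1/2555) − 1 ≈ 0.000329656, so r ≈ 365·0.000329656 = 12.03244%.

12.03%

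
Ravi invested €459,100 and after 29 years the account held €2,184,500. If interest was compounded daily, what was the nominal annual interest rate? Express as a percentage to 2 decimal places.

(1 + r/365)^10585 = 2,184,500/459,100 = 4.75822.
1 + r/365 = 4.75822^(1/10585) ≈ 1.000147, so r/365 ≈ 0.000147377.
r ≈ 365·0.000147377 = 5.37927%.

5.38%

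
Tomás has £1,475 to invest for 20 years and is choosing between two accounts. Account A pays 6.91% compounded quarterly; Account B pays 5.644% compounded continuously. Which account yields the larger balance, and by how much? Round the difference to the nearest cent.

A: (1 + 0.017275)^80 ≈ 3.936132699, so 1,475 × 3.936132699 ≈ 5,805.7957.
B: e^(0.05644·20) = e^1.1288 ≈ 3.09194394, so 1,475 × 3.09194394 ≈ 4,560.6173.
Difference ≈ 1,245.1784 in favor of A.

Account A, by £1,245.18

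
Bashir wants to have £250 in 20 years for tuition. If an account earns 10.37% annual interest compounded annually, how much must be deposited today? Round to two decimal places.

£34.75

Annual rate = 10.37% = 0.1037; 20 periods.
P = 250/(1 + 0.1037)^20 ≈ 250/7.1948352 ≈ 34.7471.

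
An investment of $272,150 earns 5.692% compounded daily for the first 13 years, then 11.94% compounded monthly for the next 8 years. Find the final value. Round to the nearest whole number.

$1,475,474

After 13 years at 5.692%: 272,150 × 2.095730771276 ≈ 570,353.1294.
Then 8 years at 11.94%: 570,353.1294 × 2.586948948163 ≈ 1,475,474.4282.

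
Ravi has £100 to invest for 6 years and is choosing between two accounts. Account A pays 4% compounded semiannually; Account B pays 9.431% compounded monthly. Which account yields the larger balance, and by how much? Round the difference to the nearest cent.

Account B, by £48.88

A: (1 + 0.02)^12 ≈ 1.26824179, so 100 × 1.26824179 ≈ 126.8242.
B: (1 + 0.09431/12)^72 ≈ 1.7570706, so 100 × 1.7570706 ≈ 175.7071.
Difference ≈ 48.8829 in favor of B.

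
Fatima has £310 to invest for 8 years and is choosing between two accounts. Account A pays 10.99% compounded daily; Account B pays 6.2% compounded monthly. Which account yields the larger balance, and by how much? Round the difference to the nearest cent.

Account A growth factor: (1 + 0.1099/365)^2920 ≈ 2.40865299; balance ≈ 746.6824.
Account B growth factor: (1 + 0.062/12)^96 ≈ 1.64004399; balance ≈ 508.4136.
Account A is larger by 238.2688.

Account A, by £238.27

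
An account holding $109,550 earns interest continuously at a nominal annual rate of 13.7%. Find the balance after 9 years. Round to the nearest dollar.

A = P·e^(rt) = 109,550·e^(0.137·9) = 109,550·e^1.233.
e^1.233 ≈ 3.43150863584, so A ≈ 375,921.7711.

$375,922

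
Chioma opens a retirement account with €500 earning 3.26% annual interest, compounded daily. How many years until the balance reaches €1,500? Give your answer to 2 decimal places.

33.70 years

(1 + 0.0000893151)^(365t) = 1,500/500 = 3.
365t·ln(1 + 0.0000893151) = ln(3); 365t = 1.0986/8.93111e-05 ≈ 12300.9630.
t ≈ 33.7013 years.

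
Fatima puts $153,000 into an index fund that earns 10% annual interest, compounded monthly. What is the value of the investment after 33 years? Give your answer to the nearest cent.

Growth factor = (1 + 0.1/12)^396 ≈ 26.74442163589.
A ≈ 153,000 × 26.74442163589 ≈ 4,091,896.5103.

$4,091,896.51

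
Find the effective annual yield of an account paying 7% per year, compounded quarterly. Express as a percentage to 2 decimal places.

7.19%

One year is 4 periods at 0.0175 each: (1 + 0.0175)^4 ≈ 1.071859.
EAR = 1.071859 − 1 ≈ 7.18590%.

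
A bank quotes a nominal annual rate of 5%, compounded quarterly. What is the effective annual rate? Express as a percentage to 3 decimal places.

One year is 4 periods at 0.0125 each: (1 + 0.0125)^4 ≈ 1.050945.
EAR = 1.050945 − 1 ≈ 5.09453%.

5.095%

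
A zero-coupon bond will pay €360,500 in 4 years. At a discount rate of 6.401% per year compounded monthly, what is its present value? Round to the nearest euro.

€279,257

Growth factor = (1 + 0.06401/12)^48 ≈ 1.29092567519.
P = 360,500/1.29092567519 ≈ 279,256.9758.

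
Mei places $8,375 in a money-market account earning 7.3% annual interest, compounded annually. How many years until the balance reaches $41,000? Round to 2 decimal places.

22.54 years

(1 + 0.073)^t = 41,000/8,375 = 4.8955.
t·ln(1 + 0.073) = ln(4.8955); t = 1.5883/0.0704585 ≈ 22.5427.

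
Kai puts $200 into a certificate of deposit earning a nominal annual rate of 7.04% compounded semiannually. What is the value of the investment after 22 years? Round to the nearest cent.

$916.43

Growth factor = (1 + 0.0352)^44 ≈ 4.5821319.
A ≈ 200 × 4.5821319 ≈ 916.4264.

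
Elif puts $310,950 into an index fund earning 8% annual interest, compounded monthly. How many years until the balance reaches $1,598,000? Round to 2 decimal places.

(1 + 0.00666667)^(12t) = 1,598,000/310,950 = 5.1391.
12t·ln(1 + 0.00666667) = ln(5.1391); 12t = 1.6369/0.00664454 ≈ 246.3489.
t ≈ 20.5291 years.

20.53 years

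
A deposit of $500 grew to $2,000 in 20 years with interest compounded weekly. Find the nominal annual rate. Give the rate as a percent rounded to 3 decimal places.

The 1040-period growth factor is 2,000/500 = 4.
r/52 = 4^(1/1040) − 1 ≈ 0.00133386, so r ≈ 52·0.00133386 = 6.93609%.

6.936%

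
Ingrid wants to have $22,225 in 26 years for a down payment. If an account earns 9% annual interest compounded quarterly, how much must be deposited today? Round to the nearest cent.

$2,197.14

Growth factor = (1 + 0.0225)^104 ≈ 10.115443639.
P = 22,225/10.115443639 ≈ 2,197.1355.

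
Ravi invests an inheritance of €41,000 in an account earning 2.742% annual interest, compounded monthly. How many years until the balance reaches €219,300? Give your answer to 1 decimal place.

61.2 years

We need (1 + 0.002285)^(12t) = 5.3488, so 12t = ln 5.3488 / ln 1.002285 ≈ 734.6975.
t ≈ 734.6975/12 = 61.2248 years.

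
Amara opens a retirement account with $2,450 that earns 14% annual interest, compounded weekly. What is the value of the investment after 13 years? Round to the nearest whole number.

Periodic rate = 14%/52 = 0.00269231; periods = 52·13 = 676.
A = 2,450·(1 + 0.14/52)^676 ≈ 2,450·6.1567829243 ≈ 15,084.1182.

$15,084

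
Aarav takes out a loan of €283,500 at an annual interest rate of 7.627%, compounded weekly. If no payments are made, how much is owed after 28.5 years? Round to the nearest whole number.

Growth factor = (1 + 0.07627/52)^1482 ≈ 8.77671721632.
A ≈ 283,500 × 8.77671721632 ≈ 2,488,199.3308.

€2,488,199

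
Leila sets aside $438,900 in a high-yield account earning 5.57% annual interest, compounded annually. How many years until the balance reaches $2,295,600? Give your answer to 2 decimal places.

30.52 years

We need (1 + 0.0557)^t = 5.2303, so t = ln 5.2303 / ln 1.0557 ≈ 30.5231.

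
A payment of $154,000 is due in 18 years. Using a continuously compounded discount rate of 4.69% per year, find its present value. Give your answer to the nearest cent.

P = A·e^(−rt) = 154,000·e^(−0.8442).
e^(−0.8442) ≈ 0.429901141592, so P ≈ 66,204.7758.

$66,204.78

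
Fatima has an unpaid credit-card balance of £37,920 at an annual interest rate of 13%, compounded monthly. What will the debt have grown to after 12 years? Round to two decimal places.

£178,946.92

Growth factor = (1 + 0.13/12)^144 ≈ 4.71906428946.
A ≈ 37,920 × 4.71906428946 ≈ 178,946.9179.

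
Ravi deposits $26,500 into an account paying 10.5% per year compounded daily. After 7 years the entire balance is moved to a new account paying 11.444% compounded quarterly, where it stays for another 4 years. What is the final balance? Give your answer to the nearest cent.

$86,779.73

Phase 1: 26,500·(1 + 0.105/365)^2555 ≈ 55,259.4316.
Phase 2: 55,259.4316·(1 + 0.02861)^16 ≈ 86,779.7287.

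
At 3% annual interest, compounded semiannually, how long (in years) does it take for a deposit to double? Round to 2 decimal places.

(1 + 0.015)^(2t) = 2.
2t = ln 2 / ln(1 + 0.015) ≈ 0.69315/0.0148886 ≈ 46.5555.
t ≈ 23.2778.

23.28 years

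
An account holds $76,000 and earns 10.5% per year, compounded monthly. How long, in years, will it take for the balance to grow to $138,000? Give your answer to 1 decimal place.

5.7 years

(1 + 0.00875)^(12t) = 138,000/76,000 = 1.8158.
12t·ln(1 + 0.00875) = ln(1.8158); 12t = 0.59652/0.00871194 ≈ 68.4716.
t ≈ 5.7060 years.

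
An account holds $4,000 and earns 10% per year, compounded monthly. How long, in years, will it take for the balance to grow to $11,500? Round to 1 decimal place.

(1 + 0.00833333)^(12t) = 11,500/4,000 = 2.875.
12t·ln(1 + 0.00833333) = ln(2.875); 12t = 1.0561/0.0082988 ≈ 127.2536.
t ≈ 10.6045 years.

10.6 years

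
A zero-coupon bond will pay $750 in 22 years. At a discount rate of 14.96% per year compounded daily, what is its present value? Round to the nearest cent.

Periodic rate = 14.96%/365 = 0.000409863; 8030 periods.
P = 750/(1 + 0.1496/365)^8030 ≈ 750/26.856979 ≈ 27.9257.

$27.93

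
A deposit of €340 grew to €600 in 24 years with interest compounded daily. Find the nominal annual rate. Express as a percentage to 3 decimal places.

(1 + r/365)^8760 = 600/340 = 1.76471.
1 + r/365 = 1.76471^(1/8760) ≈ 1.000065, so r/365 ≈ 0.0000648405.
r ≈ 365·0.0000648405 = 2.36668%.

2.367%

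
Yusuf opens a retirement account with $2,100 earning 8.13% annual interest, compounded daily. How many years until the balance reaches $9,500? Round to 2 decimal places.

18.57 years

(1 + 0.00022274)^(365t) = 9,500/2,100 = 4.5238.
365t·ln(1 + 0.00022274) = ln(4.5238); 365t = 1.5094/0.000222715 ≈ 6777.0692.
t ≈ 18.5673 years.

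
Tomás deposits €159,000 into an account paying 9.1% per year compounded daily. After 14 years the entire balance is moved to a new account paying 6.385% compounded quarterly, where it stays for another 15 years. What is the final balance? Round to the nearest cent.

After 14 years at 9.1%: 159,000 × 3.574556858124 ≈ 568,354.5404.
Then 15 years at 6.385%: 568,354.5404 × 2.586191529429 ≈ 1,469,873.6982.

€1,469,873.70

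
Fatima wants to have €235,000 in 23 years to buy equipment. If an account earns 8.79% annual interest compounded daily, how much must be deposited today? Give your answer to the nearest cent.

€31,128.66

Growth factor = (1 + 0.0879/365)^8395 ≈ 7.54931329063.
P = 235,000/7.54931329063 ≈ 31,128.6591.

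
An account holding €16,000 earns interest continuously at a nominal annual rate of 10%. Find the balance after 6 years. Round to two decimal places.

€29,153.90

A = P·e^(rt) = 16,000·e^(0.1·6) = 16,000·e^0.6.
e^0.6 ≈ 1.8221188004, so A ≈ 29,153.9008.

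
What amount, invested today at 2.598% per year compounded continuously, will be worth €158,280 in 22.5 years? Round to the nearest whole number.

€88,218

P = A·e^(−rt) = 158,280·e^(−0.58455).
e^(−0.58455) ≈ 0.557356615865, so P ≈ 88,218.4052.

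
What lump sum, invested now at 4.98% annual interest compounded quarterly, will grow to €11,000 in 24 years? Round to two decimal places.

Growth factor = (1 + 0.01245)^96 ≈ 3.2799266589.
P = 11,000/3.2799266589 ≈ 3,353.7335.

€3,353.73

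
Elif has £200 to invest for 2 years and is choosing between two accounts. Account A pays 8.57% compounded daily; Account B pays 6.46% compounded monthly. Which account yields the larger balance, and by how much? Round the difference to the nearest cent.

A: (1 + 0.0857/365)^730 ≈ 1.18694156, so 200 × 1.18694156 ≈ 237.3883.
B: (1 + 0.0646/12)^24 ≈ 1.13752344, so 200 × 1.13752344 ≈ 227.5047.
Difference ≈ 9.8836 in favor of A.

Account A, by £9.88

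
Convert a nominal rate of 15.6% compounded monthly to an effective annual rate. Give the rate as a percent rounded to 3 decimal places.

16.765%

EAR = (1 + 15.6%/12)^12 − 1 = (1 + 0.013)^12 − 1.
(1 + 0.013)^12 ≈ 1.167652, so EAR ≈ 16.76518%.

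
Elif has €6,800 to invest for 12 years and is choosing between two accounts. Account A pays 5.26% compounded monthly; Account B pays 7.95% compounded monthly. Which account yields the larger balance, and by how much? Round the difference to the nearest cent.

A: (1 + 0.0526/12)^144 ≈ 1.8772738587, so 6,800 × 1.8772738587 ≈ 12,765.4622.
B: (1 + 0.006625)^144 ≈ 2.5879181858, so 6,800 × 2.5879181858 ≈ 17,597.8437.
Difference ≈ 4,832.3814 in favor of B.

Account B, by €4,832.38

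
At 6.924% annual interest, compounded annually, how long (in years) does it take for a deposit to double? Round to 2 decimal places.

10.35 years

(1 + 0.06924)^t = 2.
t = ln 2 / ln(1 + 0.06924) ≈ 0.69315/0.0669481 ≈ 10.3535.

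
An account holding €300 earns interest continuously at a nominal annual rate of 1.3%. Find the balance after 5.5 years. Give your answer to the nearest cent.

A = P·e^(rt) = 300·e^(0.013·5.5) = 300·e^0.0715.
e^0.0715 ≈ 1.07411815, so A ≈ 322.2354.

€322.24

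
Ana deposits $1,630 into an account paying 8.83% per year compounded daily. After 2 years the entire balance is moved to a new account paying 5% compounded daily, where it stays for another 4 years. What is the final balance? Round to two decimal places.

After 2 years at 8.83%: 1,630 × 1.193128253 ≈ 1,944.7991.
Then 4 years at 5%: 1,944.7991 × 1.221386028 ≈ 2,375.3504.

$2,375.35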